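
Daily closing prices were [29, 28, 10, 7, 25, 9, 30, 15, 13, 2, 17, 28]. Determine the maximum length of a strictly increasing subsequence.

5

Track the smallest tail for each achievable length (strict):
29 → extends → [29]
28 → replaces 29 → [28]
10 → replaces 28 → [10]
7 → replaces 10 → [7]
25 → extends → [7, 25]
9 → replaces 25 → [7, 9]
30 → extends → [7, 9, 30]
15 → replaces 30 → [7, 9, 15]
13 → replaces 15 → [7, 9, 13]
2 → replaces 7 → [2, 9, 13]
17 → extends → [2, 9, 13, 17]
28 → extends → [2, 9, 13, 17, 28]
Five tails, so the longest strictly increasing subsequence has length 5 (e.g. 7, 9, 15, 17, 28).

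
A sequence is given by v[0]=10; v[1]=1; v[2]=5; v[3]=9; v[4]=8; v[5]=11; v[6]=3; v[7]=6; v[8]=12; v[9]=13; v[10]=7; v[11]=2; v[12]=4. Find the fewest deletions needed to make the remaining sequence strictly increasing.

Fewest deletions = n − (longest strictly increasing subsequence).
i:      0  1  2  3  4  5  6  7  8  9 10 11 12
v[i]:  10  1  5  9  8 11  3  6 12 13  7  2  4
dp:     1  1  2  3  3  4  2  3  5  6  4  2  3
max dp = 6, so deletions = 13 − 6 = 7.

7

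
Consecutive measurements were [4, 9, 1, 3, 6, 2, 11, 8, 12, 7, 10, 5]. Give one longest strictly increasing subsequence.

Patience tails give the LIS length; then backtrack through the dp parents:
4 → extends → [4]
9 → extends → [4, 9]
1 → replaces 4 → [1, 9]
3 → replaces 9 → [1, 3]
6 → extends → [1, 3, 6]
2 → replaces 3 → [1, 2, 6]
11 → extends → [1, 2, 6, 11]
8 → replaces 11 → [1, 2, 6, 8]
12 → extends → [1, 2, 6, 8, 12]
7 → replaces 8 → [1, 2, 6, 7, 12]
10 → replaces 12 → [1, 2, 6, 7, 10]
5 → replaces 6 → [1, 2, 5, 7, 10]
Length 5; one witness is 1, 3, 6, 11, 12.

1, 3, 6, 11, 12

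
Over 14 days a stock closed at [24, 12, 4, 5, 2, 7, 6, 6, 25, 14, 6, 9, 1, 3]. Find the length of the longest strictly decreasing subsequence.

5

Let dp[i] be the longest strictly decreasing subsequence ending at i:
i:      1  2  3  4  5  6  7  8  9 10 11 12 13 14
a[i]:  24 12  4  5  2  7  6  6 25 14  6  9  1  3
dp:     1  2  3  3  4  3  4  4  1  2  4  3  5  5
Maximum is 5.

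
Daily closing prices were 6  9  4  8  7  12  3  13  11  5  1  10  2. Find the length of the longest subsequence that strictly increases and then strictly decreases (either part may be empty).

7

inc[i] = longest strictly increasing subsequence ending at i; dec[i] = longest strictly decreasing subsequence starting at i:
i:      1  2  3  4  5  6  7  8  9 10 11 12 13
a[i]:   6  9  4  8  7 12  3 13 11  5  1 10  2
inc:    1  2  1  2  2  3  1  4  3  2  1  3  2
dec:    4  5  3  4  3  4  2  4  3  2  1  2  1
Best peak at i=8 (value 13): inc=4, dec=4, length 4+4−1 = 7.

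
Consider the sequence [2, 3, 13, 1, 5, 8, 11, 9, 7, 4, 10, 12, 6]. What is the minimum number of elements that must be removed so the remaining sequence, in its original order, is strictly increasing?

6

Fewest deletions = n − (longest strictly increasing subsequence).
Patience tails:
2 → extends → [2]
3 → extends → [2, 3]
13 → extends → [2, 3, 13]
1 → replaces 2 → [1, 3, 13]
5 → replaces 13 → [1, 3, 5]
8 → extends → [1, 3, 5, 8]
11 → extends → [1, 3, 5, 8, 11]
9 → replaces 11 → [1, 3, 5, 8, 9]
7 → replaces 8 → [1, 3, 5, 7, 9]
4 → replaces 5 → [1, 3, 4, 7, 9]
10 → extends → [1, 3, 4, 7, 9, 10]
12 → extends → [1, 3, 4, 7, 9, 10, 12]
6 → replaces 7 → [1, 3, 4, 6, 9, 10, 12]
Longest strictly increasing subsequence has length 7, so deletions = 13 − 7 = 6.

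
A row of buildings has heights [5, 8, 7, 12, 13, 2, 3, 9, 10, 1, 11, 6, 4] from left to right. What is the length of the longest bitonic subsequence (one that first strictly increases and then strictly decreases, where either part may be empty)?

7

inc[i] = longest strictly increasing subsequence ending at i; dec[i] = longest strictly decreasing subsequence starting at i:
i:      1  2  3  4  5  6  7  8  9 10 11 12 13
a[i]:   5  8  7 12 13  2  3  9 10  1 11  6  4
inc:    1  2  2  3  4  1  2  3  4  1  5  3  3
dec:    3  4  3  4  4  2  2  3  3  1  3  2  1
Best peak at i=5 (value 13): inc=4, dec=4, length 4+4−1 = 7.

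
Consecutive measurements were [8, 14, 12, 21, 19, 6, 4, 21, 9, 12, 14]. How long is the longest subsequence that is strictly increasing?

4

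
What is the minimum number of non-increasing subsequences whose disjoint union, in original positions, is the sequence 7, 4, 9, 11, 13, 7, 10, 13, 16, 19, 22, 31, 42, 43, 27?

10

The minimum number of non-increasing subsequences covering a sequence equals the length of its longest strictly increasing subsequence.
LIS length is 10 (e.g. 7, 9, 11, 13, 16, 19, 22, 31, 42, 43), so 10 piles are needed.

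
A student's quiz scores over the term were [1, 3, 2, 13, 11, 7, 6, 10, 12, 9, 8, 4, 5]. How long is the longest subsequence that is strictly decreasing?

6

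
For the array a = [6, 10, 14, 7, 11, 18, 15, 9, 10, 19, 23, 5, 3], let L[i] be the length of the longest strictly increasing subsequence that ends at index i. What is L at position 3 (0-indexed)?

2

dp[i] = 1 + max{dp[j] : j<i, a[j]<a[i]} (or 1 if no such j):
i:      0  1  2  3  4  5  6  7  8  9 10 11 12
a[i]:   6 10 14  7 11 18 15  9 10 19 23  5  3
dp:     1  2  3  2  3  4  4  3  4  5  6  1  1
At index 3 the value is 2.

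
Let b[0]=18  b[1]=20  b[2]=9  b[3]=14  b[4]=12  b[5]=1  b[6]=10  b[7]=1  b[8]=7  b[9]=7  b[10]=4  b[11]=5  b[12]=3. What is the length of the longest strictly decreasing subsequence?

7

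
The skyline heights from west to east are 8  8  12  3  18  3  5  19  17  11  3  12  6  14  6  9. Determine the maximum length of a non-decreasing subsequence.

Track the smallest tail for each achievable length (allowing ties):
8 → extends → [8]
8 → extends → [8, 8]
12 → extends → [8, 8, 12]
3 → replaces 8 → [3, 8, 12]
18 → extends → [3, 8, 12, 18]
3 → replaces 8 → [3, 3, 12, 18]
5 → replaces 12 → [3, 3, 5, 18]
19 → extends → [3, 3, 5, 18, 19]
17 → replaces 18 → [3, 3, 5, 17, 19]
11 → replaces 17 → [3, 3, 5, 11, 19]
3 → replaces 5 → [3, 3, 3, 11, 19]
12 → replaces 19 → [3, 3, 3, 11, 12]
6 → replaces 11 → [3, 3, 3, 6, 12]
14 → extends → [3, 3, 3, 6, 12, 14]
6 → replaces 12 → [3, 3, 3, 6, 6, 14]
9 → replaces 14 → [3, 3, 3, 6, 6, 9]
Six tails, so the longest non-decreasing subsequence has length 6 (e.g. 3, 3, 5, 11, 12, 14).

6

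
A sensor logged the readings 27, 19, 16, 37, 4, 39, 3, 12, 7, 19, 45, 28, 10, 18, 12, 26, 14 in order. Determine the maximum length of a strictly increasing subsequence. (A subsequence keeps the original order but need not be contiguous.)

Track the smallest tail for each achievable length (strict):
27 → extends → [27]
19 → replaces 27 → [19]
16 → replaces 19 → [16]
37 → extends → [16, 37]
4 → replaces 16 → [4, 37]
39 → extends → [4, 37, 39]
3 → replaces 4 → [3, 37, 39]
12 → replaces 37 → [3, 12, 39]
7 → replaces 12 → [3, 7, 39]
19 → replaces 39 → [3, 7, 19]
45 → extends → [3, 7, 19, 45]
28 → replaces 45 → [3, 7, 19, 28]
10 → replaces 19 → [3, 7, 10, 28]
18 → replaces 28 → [3, 7, 10, 18]
12 → replaces 18 → [3, 7, 10, 12]
26 → extends → [3, 7, 10, 12, 26]
14 → replaces 26 → [3, 7, 10, 12, 14]
Five tails, so the longest strictly increasing subsequence has length 5 (e.g. 4, 7, 10, 18, 26).

5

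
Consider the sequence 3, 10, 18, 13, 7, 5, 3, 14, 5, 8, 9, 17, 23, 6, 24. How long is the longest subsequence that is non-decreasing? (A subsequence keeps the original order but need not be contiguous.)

8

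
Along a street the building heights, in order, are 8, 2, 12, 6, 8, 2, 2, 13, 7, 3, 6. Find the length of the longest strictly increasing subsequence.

4

Let dp[i] be the length of the longest such subsequence ending at index i:
i:      1  2  3  4  5  6  7  8  9 10 11
a[i]:   8  2 12  6  8  2  2 13  7  3  6
dp:     1  1  2  2  3  1  1  4  3  2  3
Maximum dp value is 4.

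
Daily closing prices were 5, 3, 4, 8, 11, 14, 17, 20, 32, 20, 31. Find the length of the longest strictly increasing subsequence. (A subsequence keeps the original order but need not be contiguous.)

8

Track the smallest tail for each achievable length (strict):
5 → extends → [5]
3 → replaces 5 → [3]
4 → extends → [3, 4]
8 → extends → [3, 4, 8]
11 → extends → [3, 4, 8, 11]
14 → extends → [3, 4, 8, 11, 14]
17 → extends → [3, 4, 8, 11, 14, 17]
20 → extends → [3, 4, 8, 11, 14, 17, 20]
32 → extends → [3, 4, 8, 11, 14, 17, 20, 32]
20 → already a tail → [3, 4, 8, 11, 14, 17, 20, 32]
31 → replaces 32 → [3, 4, 8, 11, 14, 17, 20, 31]
Eight tails, so the longest strictly increasing subsequence has length 8 (e.g. 3, 4, 8, 11, 14, 17, 20, 32).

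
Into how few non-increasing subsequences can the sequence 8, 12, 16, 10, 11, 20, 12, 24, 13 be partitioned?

5

Place each on the leftmost legal pile:
8 → new pile 1 (tops now [8])
12 → new pile 2 (tops now [8, 12])
16 → new pile 3 (tops now [8, 12, 16])
10 → pile 2 (tops now [8, 10, 16])
11 → pile 3 (tops now [8, 10, 11])
20 → new pile 4 (tops now [8, 10, 11, 20])
12 → pile 4 (tops now [8, 10, 11, 12])
24 → new pile 5 (tops now [8, 10, 11, 12, 24])
13 → pile 5 (tops now [8, 10, 11, 12, 13])
Five piles.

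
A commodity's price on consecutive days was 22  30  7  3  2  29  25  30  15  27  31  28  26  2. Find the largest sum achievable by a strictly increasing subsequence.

112

Let S[i] be the best sum of a strictly increasing subsequence ending at i:
i:       1   2   3   4   5   6   7   8   9  10  11  12  13  14
a[i]:   22  30   7   3   2  29  25  30  15  27  31  28  26   2
S:      22  52   7   3   2  51  47  81  22  74 112 102  73   2
Maximum is 112 (e.g. 22 + 29 + 30 + 31).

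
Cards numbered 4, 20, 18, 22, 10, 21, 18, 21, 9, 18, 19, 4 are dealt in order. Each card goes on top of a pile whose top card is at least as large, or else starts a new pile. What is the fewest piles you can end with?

4

The minimum number of non-increasing subsequences covering a sequence equals the length of its longest strictly increasing subsequence.
LIS length is 4 (e.g. 4, 10, 18, 21), so 4 piles are needed.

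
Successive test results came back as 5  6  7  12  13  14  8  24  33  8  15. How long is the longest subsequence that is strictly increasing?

8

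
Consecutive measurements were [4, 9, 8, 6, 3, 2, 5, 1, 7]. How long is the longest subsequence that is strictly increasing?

3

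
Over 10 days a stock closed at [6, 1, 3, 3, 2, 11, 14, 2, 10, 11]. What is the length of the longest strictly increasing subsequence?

Track the smallest tail for each achievable length (strict):
6 → extends → [6]
1 → replaces 6 → [1]
3 → extends → [1, 3]
3 → already a tail → [1, 3]
2 → replaces 3 → [1, 2]
11 → extends → [1, 2, 11]
14 → extends → [1, 2, 11, 14]
2 → already a tail → [1, 2, 11, 14]
10 → replaces 11 → [1, 2, 10, 14]
11 → replaces 14 → [1, 2, 10, 11]
Four tails, so the longest strictly increasing subsequence has length 4 (e.g. 1, 3, 11, 14).

4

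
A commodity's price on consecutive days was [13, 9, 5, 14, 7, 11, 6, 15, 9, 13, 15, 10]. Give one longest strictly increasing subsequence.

Patience tails give the LIS length; then backtrack through the dp parents:
13 → extends → [13]
9 → replaces 13 → [9]
5 → replaces 9 → [5]
14 → extends → [5, 14]
7 → replaces 14 → [5, 7]
11 → extends → [5, 7, 11]
6 → replaces 7 → [5, 6, 11]
15 → extends → [5, 6, 11, 15]
9 → replaces 11 → [5, 6, 9, 15]
13 → replaces 15 → [5, 6, 9, 13]
15 → extends → [5, 6, 9, 13, 15]
10 → replaces 13 → [5, 6, 9, 10, 15]
Length 5; one witness is 5, 7, 11, 13, 15.

5, 7, 11, 13, 15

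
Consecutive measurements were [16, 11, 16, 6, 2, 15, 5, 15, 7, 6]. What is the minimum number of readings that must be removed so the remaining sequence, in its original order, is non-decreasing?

Fewest deletions = n − (longest non-decreasing subsequence).
Patience tails:
16 → extends → [16]
11 → replaces 16 → [11]
16 → extends → [11, 16]
6 → replaces 11 → [6, 16]
2 → replaces 6 → [2, 16]
15 → replaces 16 → [2, 15]
5 → replaces 15 → [2, 5]
15 → extends → [2, 5, 15]
7 → replaces 15 → [2, 5, 7]
6 → replaces 7 → [2, 5, 6]
Longest non-decreasing subsequence has length 3, so deletions = 10 − 3 = 7.

7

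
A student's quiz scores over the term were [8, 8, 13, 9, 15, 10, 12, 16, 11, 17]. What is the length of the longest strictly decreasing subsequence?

3

Negate each value so 'decreasing' becomes 'increasing', then run patience tails on the negated sequence:
-8 → extends → [-8]
-8 → already a tail → [-8]
-13 → replaces -8 → [-13]
-9 → extends → [-13, -9]
-15 → replaces -13 → [-15, -9]
-10 → replaces -9 → [-15, -10]
-12 → replaces -10 → [-15, -12]
-16 → replaces -15 → [-16, -12]
-11 → extends → [-16, -12, -11]
-17 → replaces -16 → [-17, -12, -11]
Three tails, so the longest strictly decreasing subsequence of the original has length 3.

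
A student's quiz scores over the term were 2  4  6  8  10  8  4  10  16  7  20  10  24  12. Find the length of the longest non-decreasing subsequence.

9

Let dp[i] be the length of the longest such subsequence ending at index i:
i:      1  2  3  4  5  6  7  8  9 10 11 12 13 14
a[i]:   2  4  6  8 10  8  4 10 16  7 20 10 24 12
dp:     1  2  3  4  5  5  3  6  7  4  8  7  9  8
Maximum dp value is 9.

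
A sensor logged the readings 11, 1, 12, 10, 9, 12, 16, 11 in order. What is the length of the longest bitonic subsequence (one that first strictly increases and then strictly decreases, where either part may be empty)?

5

inc[i] = longest strictly increasing subsequence ending at i; dec[i] = longest strictly decreasing subsequence starting at i:
i:      1  2  3  4  5  6  7  8
a[i]:  11  1 12 10  9 12 16 11
inc:    1  1  2  2  2  3  4  3
dec:    3  1  3  2  1  2  2  1
Best peak at i=7 (value 16): inc=4, dec=2, length 4+2−1 = 5.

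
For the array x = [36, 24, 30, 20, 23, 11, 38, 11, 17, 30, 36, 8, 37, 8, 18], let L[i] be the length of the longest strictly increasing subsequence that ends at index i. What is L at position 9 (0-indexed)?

3

dp[i] = 1 + max{dp[j] : j<i, x[j]<x[i]} (or 1 if no such j):
i:      0  1  2  3  4  5  6  7  8  9 10 11 12 13 14
x[i]:  36 24 30 20 23 11 38 11 17 30 36  8 37  8 18
dp:     1  1  2  1  2  1  3  1  2  3  4  1  5  1  3
At index 9 the value is 3.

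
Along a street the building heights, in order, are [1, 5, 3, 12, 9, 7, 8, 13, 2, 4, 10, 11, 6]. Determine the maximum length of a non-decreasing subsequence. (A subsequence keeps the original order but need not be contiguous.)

6

Track the smallest tail for each achievable length (allowing ties):
1 → extends → [1]
5 → extends → [1, 5]
3 → replaces 5 → [1, 3]
12 → extends → [1, 3, 12]
9 → replaces 12 → [1, 3, 9]
7 → replaces 9 → [1, 3, 7]
8 → extends → [1, 3, 7, 8]
13 → extends → [1, 3, 7, 8, 13]
2 → replaces 3 → [1, 2, 7, 8, 13]
4 → replaces 7 → [1, 2, 4, 8, 13]
10 → replaces 13 → [1, 2, 4, 8, 10]
11 → extends → [1, 2, 4, 8, 10, 11]
6 → replaces 8 → [1, 2, 4, 6, 10, 11]
Six tails, so the longest non-decreasing subsequence has length 6 (e.g. 1, 5, 7, 8, 10, 11).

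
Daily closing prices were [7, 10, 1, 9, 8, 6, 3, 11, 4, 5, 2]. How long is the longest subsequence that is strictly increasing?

4

Let dp[i] be the length of the longest such subsequence ending at index i:
i:      1  2  3  4  5  6  7  8  9 10 11
a[i]:   7 10  1  9  8  6  3 11  4  5  2
dp:     1  2  1  2  2  2  2  3  3  4  2
Maximum dp value is 4.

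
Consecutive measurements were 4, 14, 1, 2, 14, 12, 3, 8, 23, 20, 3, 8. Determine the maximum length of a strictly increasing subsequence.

5

Track the smallest tail for each achievable length (strict):
4 → extends → [4]
14 → extends → [4, 14]
1 → replaces 4 → [1, 14]
2 → replaces 14 → [1, 2]
14 → extends → [1, 2, 14]
12 → replaces 14 → [1, 2, 12]
3 → replaces 12 → [1, 2, 3]
8 → extends → [1, 2, 3, 8]
23 → extends → [1, 2, 3, 8, 23]
20 → replaces 23 → [1, 2, 3, 8, 20]
3 → already a tail → [1, 2, 3, 8, 20]
8 → already a tail → [1, 2, 3, 8, 20]
Five tails, so the longest strictly increasing subsequence has length 5 (e.g. 1, 2, 3, 8, 23).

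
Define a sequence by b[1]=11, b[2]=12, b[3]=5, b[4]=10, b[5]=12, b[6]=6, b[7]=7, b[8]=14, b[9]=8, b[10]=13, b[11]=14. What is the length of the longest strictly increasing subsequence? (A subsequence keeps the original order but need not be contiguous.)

6

Let dp[i] be the length of the longest such subsequence ending at index i:
i:      1  2  3  4  5  6  7  8  9 10 11
b[i]:  11 12  5 10 12  6  7 14  8 13 14
dp:     1  2  1  2  3  2  3  4  4  5  6
Maximum dp value is 6.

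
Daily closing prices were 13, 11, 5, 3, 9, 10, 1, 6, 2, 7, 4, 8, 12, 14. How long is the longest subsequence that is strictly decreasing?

Let dp[i] be the longest strictly decreasing subsequence ending at i:
i:      1  2  3  4  5  6  7  8  9 10 11 12 13 14
a[i]:  13 11  5  3  9 10  1  6  2  7  4  8 12 14
dp:     1  2  3  4  3  3  5  4  5  4  5  4  2  1
Maximum is 5.

5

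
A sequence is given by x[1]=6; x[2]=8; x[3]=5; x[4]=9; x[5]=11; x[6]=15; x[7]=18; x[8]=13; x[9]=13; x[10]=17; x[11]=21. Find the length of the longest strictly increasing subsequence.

7

Track the smallest tail for each achievable length (strict):
6 → extends → [6]
8 → extends → [6, 8]
5 → replaces 6 → [5, 8]
9 → extends → [5, 8, 9]
11 → extends → [5, 8, 9, 11]
15 → extends → [5, 8, 9, 11, 15]
18 → extends → [5, 8, 9, 11, 15, 18]
13 → replaces 15 → [5, 8, 9, 11, 13, 18]
13 → already a tail → [5, 8, 9, 11, 13, 18]
17 → replaces 18 → [5, 8, 9, 11, 13, 17]
21 → extends → [5, 8, 9, 11, 13, 17, 21]
Seven tails, so the longest strictly increasing subsequence has length 7 (e.g. 6, 8, 9, 11, 15, 18, 21).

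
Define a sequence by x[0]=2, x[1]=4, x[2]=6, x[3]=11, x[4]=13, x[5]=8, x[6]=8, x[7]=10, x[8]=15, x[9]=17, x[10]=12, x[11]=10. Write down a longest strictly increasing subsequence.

Patience tails give the LIS length; then backtrack through the dp parents:
2 → extends → [2]
4 → extends → [2, 4]
6 → extends → [2, 4, 6]
11 → extends → [2, 4, 6, 11]
13 → extends → [2, 4, 6, 11, 13]
8 → replaces 11 → [2, 4, 6, 8, 13]
8 → already a tail → [2, 4, 6, 8, 13]
10 → replaces 13 → [2, 4, 6, 8, 10]
15 → extends → [2, 4, 6, 8, 10, 15]
17 → extends → [2, 4, 6, 8, 10, 15, 17]
12 → replaces 15 → [2, 4, 6, 8, 10, 12, 17]
10 → already a tail → [2, 4, 6, 8, 10, 12, 17]
Length 7; one witness is 2, 4, 6, 11, 13, 15, 17.

2, 4, 6, 11, 13, 15, 17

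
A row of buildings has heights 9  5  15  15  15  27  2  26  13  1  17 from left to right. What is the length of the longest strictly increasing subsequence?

Let dp[i] be the length of the longest such subsequence ending at index i:
i:      1  2  3  4  5  6  7  8  9 10 11
a[i]:   9  5 15 15 15 27  2 26 13  1 17
dp:     1  1  2  2  2  3  1  3  2  1  3
Maximum dp value is 3.

3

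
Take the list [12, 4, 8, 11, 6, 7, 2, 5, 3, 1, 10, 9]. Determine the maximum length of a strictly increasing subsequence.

Let dp[i] be the length of the longest such subsequence ending at index i:
i:      1  2  3  4  5  6  7  8  9 10 11 12
a[i]:  12  4  8 11  6  7  2  5  3  1 10  9
dp:     1  1  2  3  2  3  1  2  2  1  4  4
Maximum dp value is 4.

4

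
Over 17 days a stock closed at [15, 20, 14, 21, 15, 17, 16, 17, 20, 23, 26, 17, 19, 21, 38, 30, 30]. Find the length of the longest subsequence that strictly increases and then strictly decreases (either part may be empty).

9

inc[i] = longest strictly increasing subsequence ending at i; dec[i] = longest strictly decreasing subsequence starting at i:
i:      1  2  3  4  5  6  7  8  9 10 11 12 13 14 15 16 17
a[i]:  15 20 14 21 15 17 16 17 20 23 26 17 19 21 38 30 30
inc:    1  2  1  3  2  3  3  4  5  6  7  4  5  6  8  8  8
dec:    2  3  1  3  1  2  1  1  2  2  2  1  1  1  2  1  1
Best peak at i=15 (value 38): inc=8, dec=2, length 8+2−1 = 9.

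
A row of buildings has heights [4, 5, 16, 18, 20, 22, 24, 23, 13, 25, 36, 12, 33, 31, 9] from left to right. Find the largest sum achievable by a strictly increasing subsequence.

170

Let S[i] be the best sum of a strictly increasing subsequence ending at i:
i:       1   2   3   4   5   6   7   8   9  10  11  12  13  14  15
a[i]:    4   5  16  18  20  22  24  23  13  25  36  12  33  31   9
S:       4   9  25  43  63  85 109 108  22 134 170  21 167 165  18
Maximum is 170 (e.g. 4 + 5 + 16 + 18 + 20 + 22 + 24 + 25 + 36).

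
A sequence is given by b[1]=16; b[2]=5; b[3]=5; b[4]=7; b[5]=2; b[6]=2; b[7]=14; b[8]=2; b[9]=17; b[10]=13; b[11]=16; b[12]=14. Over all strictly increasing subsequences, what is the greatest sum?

Let S[i] be the best sum of a strictly increasing subsequence ending at i:
i:      1  2  3  4  5  6  7  8  9 10 11 12
b[i]:  16  5  5  7  2  2 14  2 17 13 16 14
S:     16  5  5 12  2  2 26  2 43 25 42 39
Maximum is 43 (e.g. 5 + 7 + 14 + 17).

43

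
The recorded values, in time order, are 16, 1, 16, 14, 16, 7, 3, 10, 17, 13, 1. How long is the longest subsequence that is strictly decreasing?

5

Negate each value so 'decreasing' becomes 'increasing', then run patience tails on the negated sequence:
-16 → extends → [-16]
-1 → extends → [-16, -1]
-16 → already a tail → [-16, -1]
-14 → replaces -1 → [-16, -14]
-16 → already a tail → [-16, -14]
-7 → extends → [-16, -14, -7]
-3 → extends → [-16, -14, -7, -3]
-10 → replaces -7 → [-16, -14, -10, -3]
-17 → replaces -16 → [-17, -14, -10, -3]
-13 → replaces -10 → [-17, -14, -13, -3]
-1 → extends → [-17, -14, -13, -3, -1]
Five tails, so the longest strictly decreasing subsequence of the original has length 5.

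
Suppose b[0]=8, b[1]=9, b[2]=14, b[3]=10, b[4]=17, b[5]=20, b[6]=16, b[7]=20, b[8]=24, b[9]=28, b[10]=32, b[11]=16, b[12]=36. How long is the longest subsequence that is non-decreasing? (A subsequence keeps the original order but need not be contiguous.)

10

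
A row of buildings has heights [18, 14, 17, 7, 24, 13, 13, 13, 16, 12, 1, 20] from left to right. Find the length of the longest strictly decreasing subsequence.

Let dp[i] be the longest strictly decreasing subsequence ending at i:
i:      1  2  3  4  5  6  7  8  9 10 11 12
a[i]:  18 14 17  7 24 13 13 13 16 12  1 20
dp:     1  2  2  3  1  3  3  3  3  4  5  2
Maximum is 5.

5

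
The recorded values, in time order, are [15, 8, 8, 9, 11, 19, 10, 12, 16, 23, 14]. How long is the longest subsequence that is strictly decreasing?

3

Negate each value so 'decreasing' becomes 'increasing', then run patience tails on the negated sequence:
-15 → extends → [-15]
-8 → extends → [-15, -8]
-8 → already a tail → [-15, -8]
-9 → replaces -8 → [-15, -9]
-11 → replaces -9 → [-15, -11]
-19 → replaces -15 → [-19, -11]
-10 → extends → [-19, -11, -10]
-12 → replaces -11 → [-19, -12, -10]
-16 → replaces -12 → [-19, -16, -10]
-23 → replaces -19 → [-23, -16, -10]
-14 → replaces -10 → [-23, -16, -14]
Three tails, so the longest strictly decreasing subsequence of the original has length 3.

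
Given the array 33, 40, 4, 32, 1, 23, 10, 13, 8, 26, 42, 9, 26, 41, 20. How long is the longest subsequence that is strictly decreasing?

5

Let dp[i] be the longest strictly decreasing subsequence ending at i:
i:      1  2  3  4  5  6  7  8  9 10 11 12 13 14 15
a[i]:  33 40  4 32  1 23 10 13  8 26 42  9 26 41 20
dp:     1  1  2  2  3  3  4  4  5  3  1  5  3  2  4
Maximum is 5.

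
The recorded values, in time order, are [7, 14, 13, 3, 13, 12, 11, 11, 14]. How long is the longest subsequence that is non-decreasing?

4

Track the smallest tail for each achievable length (allowing ties):
7 → extends → [7]
14 → extends → [7, 14]
13 → replaces 14 → [7, 13]
3 → replaces 7 → [3, 13]
13 → extends → [3, 13, 13]
12 → replaces 13 → [3, 12, 13]
11 → replaces 12 → [3, 11, 13]
11 → replaces 13 → [3, 11, 11]
14 → extends → [3, 11, 11, 14]
Four tails, so the longest non-decreasing subsequence has length 4 (e.g. 7, 13, 13, 14).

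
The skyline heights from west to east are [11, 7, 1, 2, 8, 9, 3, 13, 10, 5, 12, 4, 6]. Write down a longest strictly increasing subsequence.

1, 2, 8, 9, 10, 12

Patience tails give the LIS length; then backtrack through the dp parents:
11 → extends → [11]
7 → replaces 11 → [7]
1 → replaces 7 → [1]
2 → extends → [1, 2]
8 → extends → [1, 2, 8]
9 → extends → [1, 2, 8, 9]
3 → replaces 8 → [1, 2, 3, 9]
13 → extends → [1, 2, 3, 9, 13]
10 → replaces 13 → [1, 2, 3, 9, 10]
5 → replaces 9 → [1, 2, 3, 5, 10]
12 → extends → [1, 2, 3, 5, 10, 12]
4 → replaces 5 → [1, 2, 3, 4, 10, 12]
6 → replaces 10 → [1, 2, 3, 4, 6, 12]
Length 6; one witness is 1, 2, 8, 9, 10, 12.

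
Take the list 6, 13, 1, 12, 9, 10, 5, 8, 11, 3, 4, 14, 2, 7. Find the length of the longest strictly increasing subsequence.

5

Let dp[i] be the length of the longest such subsequence ending at index i:
i:      1  2  3  4  5  6  7  8  9 10 11 12 13 14
a[i]:   6 13  1 12  9 10  5  8 11  3  4 14  2  7
dp:     1  2  1  2  2  3  2  3  4  2  3  5  2  4
Maximum dp value is 5.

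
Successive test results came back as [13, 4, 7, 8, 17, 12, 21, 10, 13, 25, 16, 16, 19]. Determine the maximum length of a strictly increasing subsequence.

7

Track the smallest tail for each achievable length (strict):
13 → extends → [13]
4 → replaces 13 → [4]
7 → extends → [4, 7]
8 → extends → [4, 7, 8]
17 → extends → [4, 7, 8, 17]
12 → replaces 17 → [4, 7, 8, 12]
21 → extends → [4, 7, 8, 12, 21]
10 → replaces 12 → [4, 7, 8, 10, 21]
13 → replaces 21 → [4, 7, 8, 10, 13]
25 → extends → [4, 7, 8, 10, 13, 25]
16 → replaces 25 → [4, 7, 8, 10, 13, 16]
16 → already a tail → [4, 7, 8, 10, 13, 16]
19 → extends → [4, 7, 8, 10, 13, 16, 19]
Seven tails, so the longest strictly increasing subsequence has length 7 (e.g. 4, 7, 8, 12, 13, 16, 19).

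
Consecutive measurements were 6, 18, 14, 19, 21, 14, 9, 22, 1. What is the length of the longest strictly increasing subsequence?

5

Track the smallest tail for each achievable length (strict):
6 → extends → [6]
18 → extends → [6, 18]
14 → replaces 18 → [6, 14]
19 → extends → [6, 14, 19]
21 → extends → [6, 14, 19, 21]
14 → already a tail → [6, 14, 19, 21]
9 → replaces 14 → [6, 9, 19, 21]
22 → extends → [6, 9, 19, 21, 22]
1 → replaces 6 → [1, 9, 19, 21, 22]
Five tails, so the longest strictly increasing subsequence has length 5 (e.g. 6, 18, 19, 21, 22).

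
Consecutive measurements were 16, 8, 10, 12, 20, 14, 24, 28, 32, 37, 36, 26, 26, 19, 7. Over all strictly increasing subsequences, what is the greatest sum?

Let S[i] be the best sum of a strictly increasing subsequence ending at i:
i:       1   2   3   4   5   6   7   8   9  10  11  12  13  14  15
a[i]:   16   8  10  12  20  14  24  28  32  37  36  26  26  19   7
S:      16   8  18  30  50  44  74 102 134 171 170 100 100  63   7
Maximum is 171 (e.g. 8 + 10 + 12 + 20 + 24 + 28 + 32 + 37).

171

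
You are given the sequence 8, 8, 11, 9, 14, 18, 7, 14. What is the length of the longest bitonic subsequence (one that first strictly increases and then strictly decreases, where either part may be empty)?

inc[i] = longest strictly increasing subsequence ending at i; dec[i] = longest strictly decreasing subsequence starting at i:
i:      1  2  3  4  5  6  7  8
a[i]:   8  8 11  9 14 18  7 14
inc:    1  1  2  2  3  4  1  3
dec:    2  2  3  2  2  2  1  1
Best peak at i=6 (value 18): inc=4, dec=2, length 4+2−1 = 5.

5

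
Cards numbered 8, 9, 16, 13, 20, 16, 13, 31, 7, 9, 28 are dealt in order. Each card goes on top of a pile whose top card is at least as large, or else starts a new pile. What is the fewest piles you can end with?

5

The minimum number of non-increasing subsequences covering a sequence equals the length of its longest strictly increasing subsequence.
LIS length is 5 (e.g. 8, 9, 16, 20, 31), so 5 piles are needed.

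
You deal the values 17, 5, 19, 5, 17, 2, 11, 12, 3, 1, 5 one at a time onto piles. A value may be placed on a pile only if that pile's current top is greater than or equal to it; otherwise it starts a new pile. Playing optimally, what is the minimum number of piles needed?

Place each on the leftmost legal pile:
17 → new pile 1 (tops now [17])
5 → pile 1 (tops now [5])
19 → new pile 2 (tops now [5, 19])
5 → pile 1 (tops now [5, 19])
17 → pile 2 (tops now [5, 17])
2 → pile 1 (tops now [2, 17])
11 → pile 2 (tops now [2, 11])
12 → new pile 3 (tops now [2, 11, 12])
3 → pile 2 (tops now [2, 3, 12])
1 → pile 1 (tops now [1, 3, 12])
5 → pile 3 (tops now [1, 3, 5])
Three piles.

3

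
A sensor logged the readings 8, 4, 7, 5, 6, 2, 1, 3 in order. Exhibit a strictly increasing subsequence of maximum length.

Patience tails give the LIS length; then backtrack through the dp parents:
8 → extends → [8]
4 → replaces 8 → [4]
7 → extends → [4, 7]
5 → replaces 7 → [4, 5]
6 → extends → [4, 5, 6]
2 → replaces 4 → [2, 5, 6]
1 → replaces 2 → [1, 5, 6]
3 → replaces 5 → [1, 3, 6]
Length 3; one witness is 4, 5, 6.

4, 5, 6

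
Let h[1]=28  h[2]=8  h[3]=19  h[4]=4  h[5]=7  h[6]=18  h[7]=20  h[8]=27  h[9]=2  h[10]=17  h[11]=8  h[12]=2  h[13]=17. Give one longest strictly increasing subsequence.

Patience tails give the LIS length; then backtrack through the dp parents:
28 → extends → [28]
8 → replaces 28 → [8]
19 → extends → [8, 19]
4 → replaces 8 → [4, 19]
7 → replaces 19 → [4, 7]
18 → extends → [4, 7, 18]
20 → extends → [4, 7, 18, 20]
27 → extends → [4, 7, 18, 20, 27]
2 → replaces 4 → [2, 7, 18, 20, 27]
17 → replaces 18 → [2, 7, 17, 20, 27]
8 → replaces 17 → [2, 7, 8, 20, 27]
2 → already a tail → [2, 7, 8, 20, 27]
17 → replaces 20 → [2, 7, 8, 17, 27]
Length 5; one witness is 4, 7, 18, 20, 27.

4, 7, 18, 20, 27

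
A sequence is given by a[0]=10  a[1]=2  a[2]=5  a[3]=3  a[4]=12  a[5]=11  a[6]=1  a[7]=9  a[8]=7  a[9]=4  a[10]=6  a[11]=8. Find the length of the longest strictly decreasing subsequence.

5

Negate each value so 'decreasing' becomes 'increasing', then run patience tails on the negated sequence:
-10 → extends → [-10]
-2 → extends → [-10, -2]
-5 → replaces -2 → [-10, -5]
-3 → extends → [-10, -5, -3]
-12 → replaces -10 → [-12, -5, -3]
-11 → replaces -5 → [-12, -11, -3]
-1 → extends → [-12, -11, -3, -1]
-9 → replaces -3 → [-12, -11, -9, -1]
-7 → replaces -1 → [-12, -11, -9, -7]
-4 → extends → [-12, -11, -9, -7, -4]
-6 → replaces -4 → [-12, -11, -9, -7, -6]
-8 → replaces -7 → [-12, -11, -9, -8, -6]
Five tails, so the longest strictly decreasing subsequence of the original has length 5.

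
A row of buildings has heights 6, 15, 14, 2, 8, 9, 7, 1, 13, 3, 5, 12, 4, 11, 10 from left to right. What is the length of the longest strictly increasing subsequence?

Track the smallest tail for each achievable length (strict):
6 → extends → [6]
15 → extends → [6, 15]
14 → replaces 15 → [6, 14]
2 → replaces 6 → [2, 14]
8 → replaces 14 → [2, 8]
9 → extends → [2, 8, 9]
7 → replaces 8 → [2, 7, 9]
1 → replaces 2 → [1, 7, 9]
13 → extends → [1, 7, 9, 13]
3 → replaces 7 → [1, 3, 9, 13]
5 → replaces 9 → [1, 3, 5, 13]
12 → replaces 13 → [1, 3, 5, 12]
4 → replaces 5 → [1, 3, 4, 12]
11 → replaces 12 → [1, 3, 4, 11]
10 → replaces 11 → [1, 3, 4, 10]
Four tails, so the longest strictly increasing subsequence has length 4 (e.g. 6, 8, 9, 13).

4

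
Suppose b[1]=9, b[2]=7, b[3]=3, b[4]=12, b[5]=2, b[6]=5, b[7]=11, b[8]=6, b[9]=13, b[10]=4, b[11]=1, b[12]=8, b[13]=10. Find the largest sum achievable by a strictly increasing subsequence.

34

Let S[i] be the best sum of a strictly increasing subsequence ending at i:
i:      1  2  3  4  5  6  7  8  9 10 11 12 13
b[i]:   9  7  3 12  2  5 11  6 13  4  1  8 10
S:      9  7  3 21  2  8 20 14 34  7  1 22 32
Maximum is 34 (e.g. 9 + 12 + 13).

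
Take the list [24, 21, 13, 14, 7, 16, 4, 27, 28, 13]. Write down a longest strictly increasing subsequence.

Patience tails give the LIS length; then backtrack through the dp parents:
24 → extends → [24]
21 → replaces 24 → [21]
13 → replaces 21 → [13]
14 → extends → [13, 14]
7 → replaces 13 → [7, 14]
16 → extends → [7, 14, 16]
4 → replaces 7 → [4, 14, 16]
27 → extends → [4, 14, 16, 27]
28 → extends → [4, 14, 16, 27, 28]
13 → replaces 14 → [4, 13, 16, 27, 28]
Length 5; one witness is 13, 14, 16, 27, 28.

13, 14, 16, 27, 28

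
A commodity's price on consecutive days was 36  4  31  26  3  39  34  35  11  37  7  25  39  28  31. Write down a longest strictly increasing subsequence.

4, 31, 34, 35, 37, 39

Patience tails give the LIS length; then backtrack through the dp parents:
36 → extends → [36]
4 → replaces 36 → [4]
31 → extends → [4, 31]
26 → replaces 31 → [4, 26]
3 → replaces 4 → [3, 26]
39 → extends → [3, 26, 39]
34 → replaces 39 → [3, 26, 34]
35 → extends → [3, 26, 34, 35]
11 → replaces 26 → [3, 11, 34, 35]
37 → extends → [3, 11, 34, 35, 37]
7 → replaces 11 → [3, 7, 34, 35, 37]
25 → replaces 34 → [3, 7, 25, 35, 37]
39 → extends → [3, 7, 25, 35, 37, 39]
28 → replaces 35 → [3, 7, 25, 28, 37, 39]
31 → replaces 37 → [3, 7, 25, 28, 31, 39]
Length 6; one witness is 4, 31, 34, 35, 37, 39.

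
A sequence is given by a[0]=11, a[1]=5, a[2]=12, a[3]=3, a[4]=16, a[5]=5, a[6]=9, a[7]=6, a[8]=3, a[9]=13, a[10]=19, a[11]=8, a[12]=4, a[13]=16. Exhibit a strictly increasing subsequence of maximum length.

Patience tails give the LIS length; then backtrack through the dp parents:
11 → extends → [11]
5 → replaces 11 → [5]
12 → extends → [5, 12]
3 → replaces 5 → [3, 12]
16 → extends → [3, 12, 16]
5 → replaces 12 → [3, 5, 16]
9 → replaces 16 → [3, 5, 9]
6 → replaces 9 → [3, 5, 6]
3 → already a tail → [3, 5, 6]
13 → extends → [3, 5, 6, 13]
19 → extends → [3, 5, 6, 13, 19]
8 → replaces 13 → [3, 5, 6, 8, 19]
4 → replaces 5 → [3, 4, 6, 8, 19]
16 → replaces 19 → [3, 4, 6, 8, 16]
Length 5; one witness is 3, 5, 9, 13, 19.

3, 5, 9, 13, 19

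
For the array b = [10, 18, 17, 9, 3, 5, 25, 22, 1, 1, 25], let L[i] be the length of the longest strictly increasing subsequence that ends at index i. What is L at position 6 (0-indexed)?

3

dp[i] = 1 + max{dp[j] : j<i, b[j]<b[i]} (or 1 if no such j):
i:      0  1  2  3  4  5  6  7  8  9 10
b[i]:  10 18 17  9  3  5 25 22  1  1 25
dp:     1  2  2  1  1  2  3  3  1  1  4
At index 6 the value is 3.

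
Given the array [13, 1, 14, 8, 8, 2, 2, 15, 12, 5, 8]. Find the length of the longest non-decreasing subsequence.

Track the smallest tail for each achievable length (allowing ties):
13 → extends → [13]
1 → replaces 13 → [1]
14 → extends → [1, 14]
8 → replaces 14 → [1, 8]
8 → extends → [1, 8, 8]
2 → replaces 8 → [1, 2, 8]
2 → replaces 8 → [1, 2, 2]
15 → extends → [1, 2, 2, 15]
12 → replaces 15 → [1, 2, 2, 12]
5 → replaces 12 → [1, 2, 2, 5]
8 → extends → [1, 2, 2, 5, 8]
Five tails, so the longest non-decreasing subsequence has length 5 (e.g. 1, 2, 2, 5, 8).

5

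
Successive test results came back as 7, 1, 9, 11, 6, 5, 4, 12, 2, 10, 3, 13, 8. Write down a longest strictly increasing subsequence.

7, 9, 11, 12, 13

Patience tails give the LIS length; then backtrack through the dp parents:
7 → extends → [7]
1 → replaces 7 → [1]
9 → extends → [1, 9]
11 → extends → [1, 9, 11]
6 → replaces 9 → [1, 6, 11]
5 → replaces 6 → [1, 5, 11]
4 → replaces 5 → [1, 4, 11]
12 → extends → [1, 4, 11, 12]
2 → replaces 4 → [1, 2, 11, 12]
10 → replaces 11 → [1, 2, 10, 12]
3 → replaces 10 → [1, 2, 3, 12]
13 → extends → [1, 2, 3, 12, 13]
8 → replaces 12 → [1, 2, 3, 8, 13]
Length 5; one witness is 7, 9, 11, 12, 13.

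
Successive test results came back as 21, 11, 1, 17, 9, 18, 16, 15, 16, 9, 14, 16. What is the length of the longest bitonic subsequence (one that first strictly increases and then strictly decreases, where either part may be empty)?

6

inc[i] = longest strictly increasing subsequence ending at i; dec[i] = longest strictly decreasing subsequence starting at i:
i:      1  2  3  4  5  6  7  8  9 10 11 12
a[i]:  21 11  1 17  9 18 16 15 16  9 14 16
inc:    1  1  1  2  2  3  3  3  4  2  3  4
dec:    5  2  1  4  1  4  3  2  2  1  1  1
Best peak at i=6 (value 18): inc=3, dec=4, length 3+4−1 = 6.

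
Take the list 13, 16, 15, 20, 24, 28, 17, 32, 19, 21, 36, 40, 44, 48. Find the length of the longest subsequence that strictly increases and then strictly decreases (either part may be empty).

inc[i] = longest strictly increasing subsequence ending at i; dec[i] = longest strictly decreasing subsequence starting at i:
i:      1  2  3  4  5  6  7  8  9 10 11 12 13 14
a[i]:  13 16 15 20 24 28 17 32 19 21 36 40 44 48
inc:    1  2  2  3  4  5  3  6  4  5  7  8  9 10
dec:    1  2  1  2  2  2  1  2  1  1  1  1  1  1
Best peak at i=14 (value 48): inc=10, dec=1, length 10+1−1 = 10.

10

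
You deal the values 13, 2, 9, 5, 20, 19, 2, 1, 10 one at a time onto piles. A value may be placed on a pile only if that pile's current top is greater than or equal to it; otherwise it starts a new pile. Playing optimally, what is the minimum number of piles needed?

The minimum number of non-increasing subsequences covering a sequence equals the length of its longest strictly increasing subsequence.
LIS length is 3 (e.g. 2, 9, 20), so 3 piles are needed.

3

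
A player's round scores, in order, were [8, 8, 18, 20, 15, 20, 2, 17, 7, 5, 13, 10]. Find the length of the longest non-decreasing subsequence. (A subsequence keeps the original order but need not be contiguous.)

Track the smallest tail for each achievable length (allowing ties):
8 → extends → [8]
8 → extends → [8, 8]
18 → extends → [8, 8, 18]
20 → extends → [8, 8, 18, 20]
15 → replaces 18 → [8, 8, 15, 20]
20 → extends → [8, 8, 15, 20, 20]
2 → replaces 8 → [2, 8, 15, 20, 20]
17 → replaces 20 → [2, 8, 15, 17, 20]
7 → replaces 8 → [2, 7, 15, 17, 20]
5 → replaces 7 → [2, 5, 15, 17, 20]
13 → replaces 15 → [2, 5, 13, 17, 20]
10 → replaces 13 → [2, 5, 10, 17, 20]
Five tails, so the longest non-decreasing subsequence has length 5 (e.g. 8, 8, 18, 20, 20).

5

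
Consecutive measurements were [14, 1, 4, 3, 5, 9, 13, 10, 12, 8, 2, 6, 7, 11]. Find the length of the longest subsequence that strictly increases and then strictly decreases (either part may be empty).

8

inc[i] = longest strictly increasing subsequence ending at i; dec[i] = longest strictly decreasing subsequence starting at i:
i:      1  2  3  4  5  6  7  8  9 10 11 12 13 14
a[i]:  14  1  4  3  5  9 13 10 12  8  2  6  7 11
inc:    1  1  2  2  3  4  5  5  6  4  2  4  5  6
dec:    5  1  3  2  2  3  4  3  3  2  1  1  1  1
Best peak at i=7 (value 13): inc=5, dec=4, length 5+4−1 = 8.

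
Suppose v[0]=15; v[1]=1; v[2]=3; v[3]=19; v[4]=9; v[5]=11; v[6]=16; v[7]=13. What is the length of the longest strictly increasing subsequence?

Track the smallest tail for each achievable length (strict):
15 → extends → [15]
1 → replaces 15 → [1]
3 → extends → [1, 3]
19 → extends → [1, 3, 19]
9 → replaces 19 → [1, 3, 9]
11 → extends → [1, 3, 9, 11]
16 → extends → [1, 3, 9, 11, 16]
13 → replaces 16 → [1, 3, 9, 11, 13]
Five tails, so the longest strictly increasing subsequence has length 5 (e.g. 1, 3, 9, 11, 16).

5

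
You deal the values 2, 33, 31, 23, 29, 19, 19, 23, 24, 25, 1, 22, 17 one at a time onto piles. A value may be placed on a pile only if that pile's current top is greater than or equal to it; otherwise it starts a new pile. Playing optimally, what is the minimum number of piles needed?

Place each on the leftmost legal pile:
2 → new pile 1 (tops now [2])
33 → new pile 2 (tops now [2, 33])
31 → pile 2 (tops now [2, 31])
23 → pile 2 (tops now [2, 23])
29 → new pile 3 (tops now [2, 23, 29])
19 → pile 2 (tops now [2, 19, 29])
19 → pile 2 (tops now [2, 19, 29])
23 → pile 3 (tops now [2, 19, 23])
24 → new pile 4 (tops now [2, 19, 23, 24])
25 → new pile 5 (tops now [2, 19, 23, 24, 25])
1 → pile 1 (tops now [1, 19, 23, 24, 25])
22 → pile 3 (tops now [1, 19, 22, 24, 25])
17 → pile 2 (tops now [1, 17, 22, 24, 25])
Five piles.

5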